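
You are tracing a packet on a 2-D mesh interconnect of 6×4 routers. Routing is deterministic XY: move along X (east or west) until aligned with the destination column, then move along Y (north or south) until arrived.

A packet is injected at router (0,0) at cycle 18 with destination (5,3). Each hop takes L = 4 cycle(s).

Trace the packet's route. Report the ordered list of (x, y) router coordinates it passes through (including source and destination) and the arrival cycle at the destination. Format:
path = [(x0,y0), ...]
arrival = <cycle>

path = [(0,0), (1,0), (2,0), (3,0), (4,0), (5,0), (5,1), (5,2), (5,3)]
arrival = 50

  0. router=(0,0) cycle=18 (inject)
  1. router=(1,0) cycle=22 dir=E
  2. router=(2,0) cycle=26 dir=E
  3. router=(3,0) cycle=30 dir=E
  4. router=(4,0) cycle=34 dir=E
  5. router=(5,0) cycle=38 dir=E
  6. router=(5,1) cycle=42 dir=N
  7. router=(5,2) cycle=46 dir=N
  8. router=(5,3) cycle=50 dir=N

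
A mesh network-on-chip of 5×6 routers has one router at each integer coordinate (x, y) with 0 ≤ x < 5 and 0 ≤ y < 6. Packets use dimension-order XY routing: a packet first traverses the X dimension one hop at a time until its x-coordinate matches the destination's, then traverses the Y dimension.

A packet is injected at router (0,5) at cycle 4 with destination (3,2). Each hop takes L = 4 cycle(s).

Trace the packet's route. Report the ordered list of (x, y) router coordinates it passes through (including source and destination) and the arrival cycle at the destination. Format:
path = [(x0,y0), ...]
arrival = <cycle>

hop 0: (0,5) @ cyc 4
hop 1: (1,5) @ cyc 8  [E]
hop 2: (2,5) @ cyc 12  [E]
hop 3: (3,5) @ cyc 16  [E]
hop 4: (3,4) @ cyc 20  [S]
hop 5: (3,3) @ cyc 24  [S]
hop 6: (3,2) @ cyc 28  [S]

path = [(0,5), (1,5), (2,5), (3,5), (3,4), (3,3), (3,2)]
arrival = 28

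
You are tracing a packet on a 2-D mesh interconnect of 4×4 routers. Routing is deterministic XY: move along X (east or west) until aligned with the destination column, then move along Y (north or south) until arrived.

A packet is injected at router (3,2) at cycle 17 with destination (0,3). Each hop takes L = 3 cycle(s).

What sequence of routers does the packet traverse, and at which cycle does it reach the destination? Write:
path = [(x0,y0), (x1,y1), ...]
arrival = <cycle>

src (3,2)  cyc=17
W→(2,2)  cyc=20
W→(1,2)  cyc=23
W→(0,2)  cyc=26
N→(0,3)  cyc=29

path = [(3,2), (2,2), (1,2), (0,2), (0,3)]
arrival = 29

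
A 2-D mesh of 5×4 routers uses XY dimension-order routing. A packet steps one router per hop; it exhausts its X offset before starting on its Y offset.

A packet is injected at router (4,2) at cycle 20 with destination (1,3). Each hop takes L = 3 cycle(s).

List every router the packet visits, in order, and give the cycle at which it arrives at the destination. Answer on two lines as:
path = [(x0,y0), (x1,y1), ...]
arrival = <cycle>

path = [(4,2), (3,2), (2,2), (1,2), (1,3)]
arrival = 32

[0] x=4 y=2 t=20
[1] x=3 y=2 t=23 →W
[2] x=2 y=2 t=26 →W
[3] x=1 y=2 t=29 →W
[4] x=1 y=3 t=32 →N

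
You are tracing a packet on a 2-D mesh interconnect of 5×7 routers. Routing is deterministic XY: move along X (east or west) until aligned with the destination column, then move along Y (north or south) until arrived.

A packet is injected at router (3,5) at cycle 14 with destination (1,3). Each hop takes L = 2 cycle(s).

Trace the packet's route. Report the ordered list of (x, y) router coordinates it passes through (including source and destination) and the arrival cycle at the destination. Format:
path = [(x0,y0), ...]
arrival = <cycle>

path = [(3,5), (2,5), (1,5), (1,4), (1,3)]
arrival = 22

hop 0: (3,5) @ cyc 14
hop 1: (2,5) @ cyc 16  [W]
hop 2: (1,5) @ cyc 18  [W]
hop 3: (1,4) @ cyc 20  [S]
hop 4: (1,3) @ cyc 22  [S]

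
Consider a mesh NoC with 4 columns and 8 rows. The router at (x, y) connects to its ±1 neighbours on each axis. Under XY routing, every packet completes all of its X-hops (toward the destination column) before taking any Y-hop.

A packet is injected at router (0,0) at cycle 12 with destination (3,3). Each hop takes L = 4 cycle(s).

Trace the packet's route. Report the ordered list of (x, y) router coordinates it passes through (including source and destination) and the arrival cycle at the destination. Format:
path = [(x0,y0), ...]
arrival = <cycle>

src (0,0)  cyc=12
E→(1,0)  cyc=16
E→(2,0)  cyc=20
E→(3,0)  cyc=24
N→(3,1)  cyc=28
N→(3,2)  cyc=32
N→(3,3)  cyc=36

path = [(0,0), (1,0), (2,0), (3,0), (3,1), (3,2), (3,3)]
arrival = 36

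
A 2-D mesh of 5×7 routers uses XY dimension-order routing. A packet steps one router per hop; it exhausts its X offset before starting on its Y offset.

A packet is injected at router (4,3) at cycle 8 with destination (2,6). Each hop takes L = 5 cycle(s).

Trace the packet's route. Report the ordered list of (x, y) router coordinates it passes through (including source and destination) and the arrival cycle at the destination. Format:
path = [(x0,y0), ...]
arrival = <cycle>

hop 0: (4,3) @ cyc 8
hop 1: (3,3) @ cyc 13  [W]
hop 2: (2,3) @ cyc 18  [W]
hop 3: (2,4) @ cyc 23  [N]
hop 4: (2,5) @ cyc 28  [N]
hop 5: (2,6) @ cyc 33  [N]

path = [(4,3), (3,3), (2,3), (2,4), (2,5), (2,6)]
arrival = 33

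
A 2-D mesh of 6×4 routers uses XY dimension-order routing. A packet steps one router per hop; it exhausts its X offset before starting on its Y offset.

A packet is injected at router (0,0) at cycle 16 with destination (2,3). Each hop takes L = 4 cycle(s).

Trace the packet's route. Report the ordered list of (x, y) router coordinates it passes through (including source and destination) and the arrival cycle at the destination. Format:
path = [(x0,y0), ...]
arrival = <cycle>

t=16: at (0,0)
t=20: at (1,0) after E
t=24: at (2,0) after E
t=28: at (2,1) after N
t=32: at (2,2) after N
t=36: at (2,3) after N

path = [(0,0), (1,0), (2,0), (2,1), (2,2), (2,3)]
arrival = 36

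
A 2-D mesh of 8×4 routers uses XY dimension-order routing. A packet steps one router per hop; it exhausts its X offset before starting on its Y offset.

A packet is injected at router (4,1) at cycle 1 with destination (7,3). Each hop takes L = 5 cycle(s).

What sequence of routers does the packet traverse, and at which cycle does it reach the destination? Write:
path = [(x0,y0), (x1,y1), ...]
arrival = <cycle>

path = [(4,1), (5,1), (6,1), (7,1), (7,2), (7,3)]
arrival = 26

#0 — 4,1 | c1
#1 — 5,1 | c6 | E
#2 — 6,1 | c11 | E
#3 — 7,1 | c16 | E
#4 — 7,2 | c21 | N
#5 — 7,3 | c26 | N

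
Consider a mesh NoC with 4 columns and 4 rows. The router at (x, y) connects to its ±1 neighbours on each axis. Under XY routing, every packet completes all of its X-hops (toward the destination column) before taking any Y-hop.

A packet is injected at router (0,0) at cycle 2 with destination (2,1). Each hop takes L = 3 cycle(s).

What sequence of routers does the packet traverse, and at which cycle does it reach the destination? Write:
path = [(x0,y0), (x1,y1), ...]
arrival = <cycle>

path = [(0,0), (1,0), (2,0), (2,1)]
arrival = 11

src (0,0)  cyc=2
E→(1,0)  cyc=5
E→(2,0)  cyc=8
N→(2,1)  cyc=11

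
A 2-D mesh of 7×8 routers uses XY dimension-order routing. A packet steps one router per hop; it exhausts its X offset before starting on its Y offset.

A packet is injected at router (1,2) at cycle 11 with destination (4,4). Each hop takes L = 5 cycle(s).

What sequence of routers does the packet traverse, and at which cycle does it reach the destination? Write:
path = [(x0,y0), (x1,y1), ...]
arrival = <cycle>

t=11: at (1,2)
t=16: at (2,2) after E
t=21: at (3,2) after E
t=26: at (4,2) after E
t=31: at (4,3) after N
t=36: at (4,4) after N

path = [(1,2), (2,2), (3,2), (4,2), (4,3), (4,4)]
arrival = 36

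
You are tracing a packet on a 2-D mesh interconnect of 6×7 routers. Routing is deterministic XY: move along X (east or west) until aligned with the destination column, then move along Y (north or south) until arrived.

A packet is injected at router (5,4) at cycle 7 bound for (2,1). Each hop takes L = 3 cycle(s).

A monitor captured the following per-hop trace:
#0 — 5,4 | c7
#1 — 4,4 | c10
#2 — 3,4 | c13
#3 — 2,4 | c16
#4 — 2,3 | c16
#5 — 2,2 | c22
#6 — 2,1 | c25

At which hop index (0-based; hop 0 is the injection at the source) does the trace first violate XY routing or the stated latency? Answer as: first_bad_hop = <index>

first_bad_hop = 4

hop 1: step (-1,+0), +3 cyc — ok
hop 2: step (-1,+0), +3 cyc — ok
hop 3: step (-1,+0), +3 cyc — ok
hop 4: step (+0,-1), +0 cyc — BAD: Δcyc=0≠L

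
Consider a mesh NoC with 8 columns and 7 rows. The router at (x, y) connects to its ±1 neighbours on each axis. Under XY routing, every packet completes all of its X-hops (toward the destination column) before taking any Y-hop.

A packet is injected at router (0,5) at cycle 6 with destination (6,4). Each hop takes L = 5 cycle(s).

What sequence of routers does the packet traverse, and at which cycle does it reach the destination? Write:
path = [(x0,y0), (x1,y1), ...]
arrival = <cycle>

t=6: at (0,5)
t=11: at (1,5) after E
t=16: at (2,5) after E
t=21: at (3,5) after E
t=26: at (4,5) after E
t=31: at (5,5) after E
t=36: at (6,5) after E
t=41: at (6,4) after S

path = [(0,5), (1,5), (2,5), (3,5), (4,5), (5,5), (6,5), (6,4)]
arrival = 41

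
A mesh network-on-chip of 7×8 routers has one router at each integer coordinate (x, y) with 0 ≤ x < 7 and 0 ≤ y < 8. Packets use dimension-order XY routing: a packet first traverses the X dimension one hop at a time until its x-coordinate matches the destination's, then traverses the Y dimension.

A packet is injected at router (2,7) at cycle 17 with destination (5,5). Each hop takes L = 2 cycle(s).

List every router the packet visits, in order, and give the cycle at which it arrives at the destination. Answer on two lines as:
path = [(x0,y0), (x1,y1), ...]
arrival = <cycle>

path = [(2,7), (3,7), (4,7), (5,7), (5,6), (5,5)]
arrival = 27

  0. router=(2,7) cycle=17 (inject)
  1. router=(3,7) cycle=19 dir=E
  2. router=(4,7) cycle=21 dir=E
  3. router=(5,7) cycle=23 dir=E
  4. router=(5,6) cycle=25 dir=S
  5. router=(5,5) cycle=27 dir=S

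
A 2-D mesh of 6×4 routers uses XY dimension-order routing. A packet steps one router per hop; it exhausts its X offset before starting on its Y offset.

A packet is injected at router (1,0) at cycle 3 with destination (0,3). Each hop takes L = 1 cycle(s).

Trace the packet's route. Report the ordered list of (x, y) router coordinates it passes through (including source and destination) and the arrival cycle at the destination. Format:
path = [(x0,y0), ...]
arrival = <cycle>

hop 0: (1,0) @ cyc 3
hop 1: (0,0) @ cyc 4  [W]
hop 2: (0,1) @ cyc 5  [N]
hop 3: (0,2) @ cyc 6  [N]
hop 4: (0,3) @ cyc 7  [N]

path = [(1,0), (0,0), (0,1), (0,2), (0,3)]
arrival = 7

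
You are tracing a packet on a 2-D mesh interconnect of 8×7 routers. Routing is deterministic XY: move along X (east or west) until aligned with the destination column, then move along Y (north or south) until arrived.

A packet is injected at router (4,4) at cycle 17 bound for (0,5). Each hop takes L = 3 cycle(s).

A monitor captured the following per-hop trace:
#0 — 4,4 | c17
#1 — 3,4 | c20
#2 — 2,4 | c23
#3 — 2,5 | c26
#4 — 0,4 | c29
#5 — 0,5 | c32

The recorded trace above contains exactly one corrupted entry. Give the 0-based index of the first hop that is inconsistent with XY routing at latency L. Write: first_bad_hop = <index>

hop 1: step (-1,+0), +3 cyc — ok
hop 2: step (-1,+0), +3 cyc — ok
hop 3: step (+0,+1), +3 cyc — BAD: Y-move but x=2≠0

first_bad_hop = 3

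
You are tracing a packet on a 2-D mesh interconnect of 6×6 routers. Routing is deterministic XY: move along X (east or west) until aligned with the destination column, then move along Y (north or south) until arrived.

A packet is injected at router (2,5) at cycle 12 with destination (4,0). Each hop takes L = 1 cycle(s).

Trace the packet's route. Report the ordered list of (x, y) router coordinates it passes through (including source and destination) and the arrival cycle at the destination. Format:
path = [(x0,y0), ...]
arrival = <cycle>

path = [(2,5), (3,5), (4,5), (4,4), (4,3), (4,2), (4,1), (4,0)]
arrival = 19

t=12: at (2,5)
t=13: at (3,5) after E
t=14: at (4,5) after E
t=15: at (4,4) after S
t=16: at (4,3) after S
t=17: at (4,2) after S
t=18: at (4,1) after S
t=19: at (4,0) after S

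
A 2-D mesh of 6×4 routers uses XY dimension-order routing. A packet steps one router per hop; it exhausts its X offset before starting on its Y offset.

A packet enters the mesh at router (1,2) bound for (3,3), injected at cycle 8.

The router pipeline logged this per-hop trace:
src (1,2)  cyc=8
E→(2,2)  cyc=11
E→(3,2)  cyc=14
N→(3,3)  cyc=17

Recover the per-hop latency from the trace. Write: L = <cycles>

From hop 0 (8) to hop 1 (11): +3 cycles.
That increment is L by definition: L = 3.

L = 3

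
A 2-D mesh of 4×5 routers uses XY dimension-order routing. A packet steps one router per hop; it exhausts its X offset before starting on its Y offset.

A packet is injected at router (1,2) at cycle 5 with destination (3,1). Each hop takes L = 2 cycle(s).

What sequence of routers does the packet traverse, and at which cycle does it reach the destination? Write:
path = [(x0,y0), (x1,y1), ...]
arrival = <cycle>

path = [(1,2), (2,2), (3,2), (3,1)]
arrival = 11

#0 — 1,2 | c5
#1 — 2,2 | c7 | E
#2 — 3,2 | c9 | E
#3 — 3,1 | c11 | S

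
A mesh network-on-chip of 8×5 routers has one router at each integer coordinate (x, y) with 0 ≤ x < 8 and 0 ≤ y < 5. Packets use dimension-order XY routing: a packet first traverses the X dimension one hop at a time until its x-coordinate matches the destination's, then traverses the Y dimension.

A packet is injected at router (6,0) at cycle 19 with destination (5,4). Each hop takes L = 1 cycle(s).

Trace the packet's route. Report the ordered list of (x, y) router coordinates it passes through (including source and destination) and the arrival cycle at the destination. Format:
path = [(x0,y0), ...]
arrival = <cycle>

hop 0: (6,0) @ cyc 19
hop 1: (5,0) @ cyc 20  [W]
hop 2: (5,1) @ cyc 21  [N]
hop 3: (5,2) @ cyc 22  [N]
hop 4: (5,3) @ cyc 23  [N]
hop 5: (5,4) @ cyc 24  [N]

path = [(6,0), (5,0), (5,1), (5,2), (5,3), (5,4)]
arrival = 24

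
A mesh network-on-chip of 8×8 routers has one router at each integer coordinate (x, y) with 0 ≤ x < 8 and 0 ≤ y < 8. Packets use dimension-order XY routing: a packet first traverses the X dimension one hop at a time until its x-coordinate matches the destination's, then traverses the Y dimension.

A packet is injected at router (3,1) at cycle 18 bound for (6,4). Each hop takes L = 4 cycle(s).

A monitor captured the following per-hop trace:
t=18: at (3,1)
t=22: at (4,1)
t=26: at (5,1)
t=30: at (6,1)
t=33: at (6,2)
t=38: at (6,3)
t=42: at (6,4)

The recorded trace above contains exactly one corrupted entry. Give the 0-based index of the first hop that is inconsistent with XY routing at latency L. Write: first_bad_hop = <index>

first_bad_hop = 4

check 1→ d=(1,0) cyc+4: ok
check 2→ d=(1,0) cyc+4: ok
check 3→ d=(1,0) cyc+4: ok
check 4→ d=(0,1) cyc+3: BAD: Δcyc=3≠L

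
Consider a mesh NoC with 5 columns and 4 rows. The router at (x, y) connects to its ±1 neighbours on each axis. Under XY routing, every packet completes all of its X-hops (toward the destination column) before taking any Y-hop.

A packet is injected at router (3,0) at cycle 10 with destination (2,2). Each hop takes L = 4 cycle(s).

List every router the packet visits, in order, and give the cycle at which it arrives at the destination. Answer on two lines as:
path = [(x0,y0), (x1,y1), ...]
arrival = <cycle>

path = [(3,0), (2,0), (2,1), (2,2)]
arrival = 22

t=10: at (3,0)
t=14: at (2,0) after W
t=18: at (2,1) after N
t=22: at (2,2) after N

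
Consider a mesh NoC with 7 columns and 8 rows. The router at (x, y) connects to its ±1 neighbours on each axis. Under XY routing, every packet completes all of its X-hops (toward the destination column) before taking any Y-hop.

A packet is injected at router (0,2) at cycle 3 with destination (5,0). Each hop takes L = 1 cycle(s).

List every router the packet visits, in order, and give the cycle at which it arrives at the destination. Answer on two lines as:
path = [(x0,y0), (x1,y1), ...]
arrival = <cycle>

path = [(0,2), (1,2), (2,2), (3,2), (4,2), (5,2), (5,1), (5,0)]
arrival = 10

hop 0: (0,2) @ cyc 3
hop 1: (1,2) @ cyc 4  [E]
hop 2: (2,2) @ cyc 5  [E]
hop 3: (3,2) @ cyc 6  [E]
hop 4: (4,2) @ cyc 7  [E]
hop 5: (5,2) @ cyc 8  [E]
hop 6: (5,1) @ cyc 9  [S]
hop 7: (5,0) @ cyc 10  [S]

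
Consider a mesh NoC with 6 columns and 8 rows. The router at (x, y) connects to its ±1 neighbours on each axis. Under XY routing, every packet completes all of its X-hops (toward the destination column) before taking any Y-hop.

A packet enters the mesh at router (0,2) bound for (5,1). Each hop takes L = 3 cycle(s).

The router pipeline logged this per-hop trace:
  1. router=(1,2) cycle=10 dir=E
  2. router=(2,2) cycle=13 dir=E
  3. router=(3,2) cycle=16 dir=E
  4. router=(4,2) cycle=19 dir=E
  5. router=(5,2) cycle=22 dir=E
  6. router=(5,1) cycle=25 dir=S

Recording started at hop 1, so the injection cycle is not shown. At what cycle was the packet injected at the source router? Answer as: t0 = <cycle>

cyc[1] = 10 and cyc[k] = t0 + k·L for every k.
t0 = cyc[1] − L = 10 − 3 = 7.

t0 = 7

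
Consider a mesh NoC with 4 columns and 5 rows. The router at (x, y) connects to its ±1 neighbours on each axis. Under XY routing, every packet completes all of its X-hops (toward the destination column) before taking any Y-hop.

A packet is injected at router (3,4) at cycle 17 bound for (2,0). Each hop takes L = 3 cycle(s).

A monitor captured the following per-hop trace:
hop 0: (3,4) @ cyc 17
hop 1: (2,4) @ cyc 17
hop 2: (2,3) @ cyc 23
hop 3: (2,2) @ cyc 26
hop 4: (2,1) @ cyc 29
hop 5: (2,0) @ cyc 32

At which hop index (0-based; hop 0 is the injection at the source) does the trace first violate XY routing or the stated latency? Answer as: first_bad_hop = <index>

hop 1: step (-1,+0), +0 cyc — BAD: Δcyc=0≠L

first_bad_hop = 1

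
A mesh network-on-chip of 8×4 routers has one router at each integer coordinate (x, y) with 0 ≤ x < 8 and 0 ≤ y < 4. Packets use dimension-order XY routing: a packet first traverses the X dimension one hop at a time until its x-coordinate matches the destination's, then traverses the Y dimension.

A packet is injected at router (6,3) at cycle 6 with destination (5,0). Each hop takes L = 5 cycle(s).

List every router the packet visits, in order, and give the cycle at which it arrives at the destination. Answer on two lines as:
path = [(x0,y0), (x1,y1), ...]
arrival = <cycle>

path = [(6,3), (5,3), (5,2), (5,1), (5,0)]
arrival = 26

  0. router=(6,3) cycle=6 (inject)
  1. router=(5,3) cycle=11 dir=W
  2. router=(5,2) cycle=16 dir=S
  3. router=(5,1) cycle=21 dir=S
  4. router=(5,0) cycle=26 dir=S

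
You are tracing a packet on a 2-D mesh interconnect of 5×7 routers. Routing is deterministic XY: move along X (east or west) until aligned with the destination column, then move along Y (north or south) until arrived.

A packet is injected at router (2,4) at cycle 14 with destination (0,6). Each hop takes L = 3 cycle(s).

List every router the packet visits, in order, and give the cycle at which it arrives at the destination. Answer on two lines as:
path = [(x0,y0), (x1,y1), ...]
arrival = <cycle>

#0 — 2,4 | c14
#1 — 1,4 | c17 | W
#2 — 0,4 | c20 | W
#3 — 0,5 | c23 | N
#4 — 0,6 | c26 | N

path = [(2,4), (1,4), (0,4), (0,5), (0,6)]
arrival = 26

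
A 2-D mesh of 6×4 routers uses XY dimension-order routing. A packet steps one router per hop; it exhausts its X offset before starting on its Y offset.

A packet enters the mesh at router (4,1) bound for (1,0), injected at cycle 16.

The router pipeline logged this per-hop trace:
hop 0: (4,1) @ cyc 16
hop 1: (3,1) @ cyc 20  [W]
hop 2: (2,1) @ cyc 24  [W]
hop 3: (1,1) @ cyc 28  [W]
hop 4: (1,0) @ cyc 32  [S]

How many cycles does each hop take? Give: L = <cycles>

From hop 0 (16) to hop 1 (20): +4 cycles.
Each hop adds L, hence L = 4.

L = 4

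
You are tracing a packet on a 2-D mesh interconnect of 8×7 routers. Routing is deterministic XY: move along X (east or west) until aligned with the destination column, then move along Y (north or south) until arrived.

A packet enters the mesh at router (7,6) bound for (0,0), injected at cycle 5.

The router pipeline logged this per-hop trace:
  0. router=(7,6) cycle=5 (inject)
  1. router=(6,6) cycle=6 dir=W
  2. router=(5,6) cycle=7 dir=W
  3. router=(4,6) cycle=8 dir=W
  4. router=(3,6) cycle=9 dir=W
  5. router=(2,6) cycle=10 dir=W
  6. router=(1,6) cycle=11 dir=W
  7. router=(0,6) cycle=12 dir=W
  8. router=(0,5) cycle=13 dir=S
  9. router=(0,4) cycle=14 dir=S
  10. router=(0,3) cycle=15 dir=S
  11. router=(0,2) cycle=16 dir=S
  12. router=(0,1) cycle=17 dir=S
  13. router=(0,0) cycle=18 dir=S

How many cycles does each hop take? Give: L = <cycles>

L = 1

Δcyc across hop 0→1: 6 − 5 = 1.
That increment is L by definition: L = 1.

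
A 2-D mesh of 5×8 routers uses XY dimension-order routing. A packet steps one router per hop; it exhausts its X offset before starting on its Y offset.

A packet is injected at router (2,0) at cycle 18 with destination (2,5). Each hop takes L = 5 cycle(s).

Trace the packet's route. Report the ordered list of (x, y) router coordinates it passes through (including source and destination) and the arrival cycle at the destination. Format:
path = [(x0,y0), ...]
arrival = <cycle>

path = [(2,0), (2,1), (2,2), (2,3), (2,4), (2,5)]
arrival = 43

src (2,0)  cyc=18
N→(2,1)  cyc=23
N→(2,2)  cyc=28
N→(2,3)  cyc=33
N→(2,4)  cyc=38
N→(2,5)  cyc=43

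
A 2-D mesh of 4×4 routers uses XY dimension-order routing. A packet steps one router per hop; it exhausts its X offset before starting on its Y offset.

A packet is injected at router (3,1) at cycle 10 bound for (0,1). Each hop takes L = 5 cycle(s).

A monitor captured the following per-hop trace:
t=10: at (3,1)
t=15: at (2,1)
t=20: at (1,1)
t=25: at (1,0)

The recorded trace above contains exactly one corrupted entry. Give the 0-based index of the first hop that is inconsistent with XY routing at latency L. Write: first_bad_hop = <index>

  1: Δx=-1 Δy=+0 Δt=5 [ok]
  2: Δx=-1 Δy=+0 Δt=5 [ok]
  3: Δx=+0 Δy=-1 Δt=5 [BAD: Y-move but x=1≠0]

first_bad_hop = 3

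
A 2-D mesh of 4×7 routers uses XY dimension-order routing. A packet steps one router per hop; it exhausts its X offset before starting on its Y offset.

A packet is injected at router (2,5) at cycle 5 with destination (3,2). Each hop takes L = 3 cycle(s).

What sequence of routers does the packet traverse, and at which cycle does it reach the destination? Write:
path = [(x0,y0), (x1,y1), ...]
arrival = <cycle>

src (2,5)  cyc=5
E→(3,5)  cyc=8
S→(3,4)  cyc=11
S→(3,3)  cyc=14
S→(3,2)  cyc=17

path = [(2,5), (3,5), (3,4), (3,3), (3,2)]
arrival = 17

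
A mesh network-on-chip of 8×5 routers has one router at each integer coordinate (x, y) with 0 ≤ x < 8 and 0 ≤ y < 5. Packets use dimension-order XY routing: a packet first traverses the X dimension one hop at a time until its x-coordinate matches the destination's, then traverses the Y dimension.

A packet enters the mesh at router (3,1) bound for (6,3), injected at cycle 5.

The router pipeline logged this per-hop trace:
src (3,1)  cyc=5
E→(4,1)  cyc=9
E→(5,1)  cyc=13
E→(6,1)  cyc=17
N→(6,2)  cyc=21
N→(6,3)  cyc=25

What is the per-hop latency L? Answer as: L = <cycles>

Between hops 0 and 1 the cycle counter advances 9 − 5 = 4.
One hop costs L cycles, so L = 4.

L = 4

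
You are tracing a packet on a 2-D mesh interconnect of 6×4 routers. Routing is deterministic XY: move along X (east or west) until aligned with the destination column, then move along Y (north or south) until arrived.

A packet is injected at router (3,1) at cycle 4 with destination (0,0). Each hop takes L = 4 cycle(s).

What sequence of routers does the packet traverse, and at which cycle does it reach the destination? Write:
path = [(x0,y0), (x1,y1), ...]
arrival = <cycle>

t=4: at (3,1)
t=8: at (2,1) after W
t=12: at (1,1) after W
t=16: at (0,1) after W
t=20: at (0,0) after S

path = [(3,1), (2,1), (1,1), (0,1), (0,0)]
arrival = 20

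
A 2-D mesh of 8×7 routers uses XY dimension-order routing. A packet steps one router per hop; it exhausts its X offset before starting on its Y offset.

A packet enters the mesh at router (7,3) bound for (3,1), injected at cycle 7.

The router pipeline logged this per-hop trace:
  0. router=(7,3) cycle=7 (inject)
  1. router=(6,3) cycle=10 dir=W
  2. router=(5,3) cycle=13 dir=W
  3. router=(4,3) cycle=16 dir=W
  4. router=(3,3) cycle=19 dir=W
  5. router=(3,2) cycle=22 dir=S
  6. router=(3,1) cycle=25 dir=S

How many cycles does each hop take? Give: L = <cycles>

L = 3

From hop 0 (7) to hop 1 (10): +3 cycles.
One hop costs L cycles, so L = 3.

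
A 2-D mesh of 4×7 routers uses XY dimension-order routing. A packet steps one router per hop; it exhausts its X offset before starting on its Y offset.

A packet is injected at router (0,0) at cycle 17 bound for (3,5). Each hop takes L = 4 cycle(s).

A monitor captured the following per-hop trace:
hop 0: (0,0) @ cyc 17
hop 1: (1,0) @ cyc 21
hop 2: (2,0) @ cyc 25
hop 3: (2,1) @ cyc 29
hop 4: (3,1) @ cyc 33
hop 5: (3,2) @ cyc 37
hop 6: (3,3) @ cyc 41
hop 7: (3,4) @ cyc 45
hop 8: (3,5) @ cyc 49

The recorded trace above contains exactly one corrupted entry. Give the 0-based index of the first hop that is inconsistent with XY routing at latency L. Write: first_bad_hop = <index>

first_bad_hop = 3

  1: Δx=+1 Δy=+0 Δt=4 [ok]
  2: Δx=+1 Δy=+0 Δt=4 [ok]
  3: Δx=+0 Δy=+1 Δt=4 [BAD: Y-move but x=2≠3]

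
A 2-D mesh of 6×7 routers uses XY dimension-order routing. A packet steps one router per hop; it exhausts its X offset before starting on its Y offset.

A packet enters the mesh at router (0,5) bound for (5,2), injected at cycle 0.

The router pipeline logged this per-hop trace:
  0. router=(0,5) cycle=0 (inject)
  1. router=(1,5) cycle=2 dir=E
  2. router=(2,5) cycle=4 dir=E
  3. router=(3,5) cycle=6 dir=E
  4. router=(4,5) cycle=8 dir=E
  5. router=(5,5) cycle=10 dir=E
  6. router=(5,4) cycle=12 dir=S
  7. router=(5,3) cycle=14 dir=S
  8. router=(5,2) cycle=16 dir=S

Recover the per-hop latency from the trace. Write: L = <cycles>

L = 2

From hop 0 (0) to hop 1 (2): +2 cycles.
That increment is L by definition: L = 2.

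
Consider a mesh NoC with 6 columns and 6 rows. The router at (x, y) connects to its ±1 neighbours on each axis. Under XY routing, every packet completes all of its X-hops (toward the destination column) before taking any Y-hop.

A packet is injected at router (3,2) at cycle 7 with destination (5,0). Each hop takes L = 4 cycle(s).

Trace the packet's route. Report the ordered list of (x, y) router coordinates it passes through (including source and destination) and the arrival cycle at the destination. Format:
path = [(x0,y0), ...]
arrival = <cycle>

hop 0: (3,2) @ cyc 7
hop 1: (4,2) @ cyc 11  [E]
hop 2: (5,2) @ cyc 15  [E]
hop 3: (5,1) @ cyc 19  [S]
hop 4: (5,0) @ cyc 23  [S]

path = [(3,2), (4,2), (5,2), (5,1), (5,0)]
arrival = 23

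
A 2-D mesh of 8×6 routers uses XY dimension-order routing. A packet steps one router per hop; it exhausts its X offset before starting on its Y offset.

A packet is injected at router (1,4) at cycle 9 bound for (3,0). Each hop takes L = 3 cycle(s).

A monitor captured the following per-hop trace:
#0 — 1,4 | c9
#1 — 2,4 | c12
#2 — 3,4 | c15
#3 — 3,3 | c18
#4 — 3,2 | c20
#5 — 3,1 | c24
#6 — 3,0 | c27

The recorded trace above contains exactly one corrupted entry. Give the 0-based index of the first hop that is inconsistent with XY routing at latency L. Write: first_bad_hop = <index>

  1: Δx=+1 Δy=+0 Δt=3 [ok]
  2: Δx=+1 Δy=+0 Δt=3 [ok]
  3: Δx=+0 Δy=-1 Δt=3 [ok]
  4: Δx=+0 Δy=-1 Δt=2 [BAD: Δcyc=2≠L]

first_bad_hop = 4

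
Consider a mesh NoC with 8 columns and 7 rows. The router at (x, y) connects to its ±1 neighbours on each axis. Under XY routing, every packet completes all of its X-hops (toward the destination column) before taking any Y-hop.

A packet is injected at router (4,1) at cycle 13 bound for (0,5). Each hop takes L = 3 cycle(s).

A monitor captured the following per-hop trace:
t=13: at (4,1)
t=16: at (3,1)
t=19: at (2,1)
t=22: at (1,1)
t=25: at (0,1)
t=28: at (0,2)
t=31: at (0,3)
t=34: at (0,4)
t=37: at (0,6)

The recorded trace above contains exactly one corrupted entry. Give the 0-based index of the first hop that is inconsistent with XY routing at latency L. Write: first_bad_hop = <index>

first_bad_hop = 8

[1] (-1,+0) / 3c ⇒ ok
[2] (-1,+0) / 3c ⇒ ok
[3] (-1,+0) / 3c ⇒ ok
[4] (-1,+0) / 3c ⇒ ok
[5] (+0,+1) / 3c ⇒ ok
[6] (+0,+1) / 3c ⇒ ok
[7] (+0,+1) / 3c ⇒ ok
[8] (+0,+2) / 3c ⇒ BAD: non-unit step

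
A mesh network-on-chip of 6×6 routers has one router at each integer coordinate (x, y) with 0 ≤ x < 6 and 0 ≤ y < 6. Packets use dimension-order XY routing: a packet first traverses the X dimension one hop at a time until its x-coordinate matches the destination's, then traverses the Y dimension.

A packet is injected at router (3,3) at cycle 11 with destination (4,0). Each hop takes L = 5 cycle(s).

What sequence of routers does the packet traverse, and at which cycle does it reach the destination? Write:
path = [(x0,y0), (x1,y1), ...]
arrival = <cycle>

path = [(3,3), (4,3), (4,2), (4,1), (4,0)]
arrival = 31

#0 — 3,3 | c11
#1 — 4,3 | c16 | E
#2 — 4,2 | c21 | S
#3 — 4,1 | c26 | S
#4 — 4,0 | c31 | S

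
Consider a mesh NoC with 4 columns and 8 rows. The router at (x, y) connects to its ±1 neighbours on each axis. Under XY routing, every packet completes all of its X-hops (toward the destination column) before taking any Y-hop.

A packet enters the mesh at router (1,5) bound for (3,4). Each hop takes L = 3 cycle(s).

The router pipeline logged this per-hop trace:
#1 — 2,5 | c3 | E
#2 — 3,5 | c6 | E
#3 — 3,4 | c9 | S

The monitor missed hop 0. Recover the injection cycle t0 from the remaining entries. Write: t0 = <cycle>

Hop 1 reached at cycle 3; hop k is at t0 + k·L.
Therefore t0 = 3 − L = 0.

t0 = 0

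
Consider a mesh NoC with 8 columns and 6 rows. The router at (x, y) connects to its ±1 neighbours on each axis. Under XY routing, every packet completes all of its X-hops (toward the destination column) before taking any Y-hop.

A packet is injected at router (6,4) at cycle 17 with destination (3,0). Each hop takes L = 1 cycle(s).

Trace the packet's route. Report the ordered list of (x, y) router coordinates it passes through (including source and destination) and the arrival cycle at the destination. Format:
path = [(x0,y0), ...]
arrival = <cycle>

path = [(6,4), (5,4), (4,4), (3,4), (3,3), (3,2), (3,1), (3,0)]
arrival = 24

src (6,4)  cyc=17
W→(5,4)  cyc=18
W→(4,4)  cyc=19
W→(3,4)  cyc=20
S→(3,3)  cyc=21
S→(3,2)  cyc=22
S→(3,1)  cyc=23
S→(3,0)  cyc=24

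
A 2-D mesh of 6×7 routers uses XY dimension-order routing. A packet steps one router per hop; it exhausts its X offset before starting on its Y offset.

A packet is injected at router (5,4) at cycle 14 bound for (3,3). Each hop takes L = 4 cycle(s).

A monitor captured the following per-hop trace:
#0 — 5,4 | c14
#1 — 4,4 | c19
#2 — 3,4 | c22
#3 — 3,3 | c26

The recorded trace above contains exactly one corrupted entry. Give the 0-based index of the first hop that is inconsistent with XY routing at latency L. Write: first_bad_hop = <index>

first_bad_hop = 1

check 1→ d=(-1,0) cyc+5: BAD: Δcyc=5≠L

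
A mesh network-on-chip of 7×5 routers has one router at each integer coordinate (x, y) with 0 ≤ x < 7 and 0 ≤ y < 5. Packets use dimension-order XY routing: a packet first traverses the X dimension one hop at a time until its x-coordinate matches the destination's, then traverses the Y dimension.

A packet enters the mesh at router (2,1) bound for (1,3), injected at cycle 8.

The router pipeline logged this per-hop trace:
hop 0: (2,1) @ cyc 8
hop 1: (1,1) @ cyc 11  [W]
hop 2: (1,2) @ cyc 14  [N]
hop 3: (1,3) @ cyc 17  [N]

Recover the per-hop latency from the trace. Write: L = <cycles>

From hop 0 (8) to hop 1 (11): +3 cycles.
Per-hop latency L = Δcyc = 3.

L = 3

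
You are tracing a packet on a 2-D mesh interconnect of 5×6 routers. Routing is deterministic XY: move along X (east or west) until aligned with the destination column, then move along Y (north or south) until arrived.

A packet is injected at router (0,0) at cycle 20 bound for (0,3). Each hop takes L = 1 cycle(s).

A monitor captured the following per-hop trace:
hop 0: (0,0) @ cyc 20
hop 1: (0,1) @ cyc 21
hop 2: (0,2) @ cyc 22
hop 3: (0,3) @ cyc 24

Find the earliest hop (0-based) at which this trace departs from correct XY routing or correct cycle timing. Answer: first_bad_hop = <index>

first_bad_hop = 3

hop 1: step (+0,+1), +1 cyc — ok
hop 2: step (+0,+1), +1 cyc — ok
hop 3: step (+0,+1), +2 cyc — BAD: Δcyc=2≠L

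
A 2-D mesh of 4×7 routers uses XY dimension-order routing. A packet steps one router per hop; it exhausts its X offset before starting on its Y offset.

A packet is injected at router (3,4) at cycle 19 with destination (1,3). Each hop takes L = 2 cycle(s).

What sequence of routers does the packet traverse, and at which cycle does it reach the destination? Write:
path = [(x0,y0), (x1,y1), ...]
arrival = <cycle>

#0 — 3,4 | c19
#1 — 2,4 | c21 | W
#2 — 1,4 | c23 | W
#3 — 1,3 | c25 | S

path = [(3,4), (2,4), (1,4), (1,3)]
arrival = 25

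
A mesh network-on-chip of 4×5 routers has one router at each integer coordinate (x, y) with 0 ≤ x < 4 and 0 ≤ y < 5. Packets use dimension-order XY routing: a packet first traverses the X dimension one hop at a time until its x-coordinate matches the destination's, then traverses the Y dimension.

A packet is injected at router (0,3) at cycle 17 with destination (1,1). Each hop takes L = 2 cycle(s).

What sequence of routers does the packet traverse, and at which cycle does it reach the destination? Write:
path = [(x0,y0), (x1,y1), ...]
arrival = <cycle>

path = [(0,3), (1,3), (1,2), (1,1)]
arrival = 23

#0 — 0,3 | c17
#1 — 1,3 | c19 | E
#2 — 1,2 | c21 | S
#3 — 1,1 | c23 | S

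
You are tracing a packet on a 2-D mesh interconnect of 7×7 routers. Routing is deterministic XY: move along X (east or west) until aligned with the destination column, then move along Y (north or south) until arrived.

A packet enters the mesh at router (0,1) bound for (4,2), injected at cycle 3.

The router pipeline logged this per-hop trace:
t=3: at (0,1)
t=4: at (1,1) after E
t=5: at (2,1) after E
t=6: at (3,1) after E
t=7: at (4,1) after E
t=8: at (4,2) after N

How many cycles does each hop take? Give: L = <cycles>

Δcyc across hop 0→1: 4 − 3 = 1.
One hop costs L cycles, so L = 1.

L = 1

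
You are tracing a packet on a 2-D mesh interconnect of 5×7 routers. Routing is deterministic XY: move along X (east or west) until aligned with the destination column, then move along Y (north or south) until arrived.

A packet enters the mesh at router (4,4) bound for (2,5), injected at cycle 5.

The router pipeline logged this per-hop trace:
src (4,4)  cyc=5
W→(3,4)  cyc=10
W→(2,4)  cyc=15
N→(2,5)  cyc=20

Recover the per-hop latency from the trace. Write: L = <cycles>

L = 5

Between hops 0 and 1 the cycle counter advances 10 − 5 = 5.
That increment is L by definition: L = 5.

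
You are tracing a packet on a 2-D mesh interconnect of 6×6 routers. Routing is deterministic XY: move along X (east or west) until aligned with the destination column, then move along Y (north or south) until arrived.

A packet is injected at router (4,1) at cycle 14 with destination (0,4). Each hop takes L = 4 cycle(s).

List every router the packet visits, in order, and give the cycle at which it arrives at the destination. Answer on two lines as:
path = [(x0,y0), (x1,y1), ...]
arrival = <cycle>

  0. router=(4,1) cycle=14 (inject)
  1. router=(3,1) cycle=18 dir=W
  2. router=(2,1) cycle=22 dir=W
  3. router=(1,1) cycle=26 dir=W
  4. router=(0,1) cycle=30 dir=W
  5. router=(0,2) cycle=34 dir=N
  6. router=(0,3) cycle=38 dir=N
  7. router=(0,4) cycle=42 dir=N

path = [(4,1), (3,1), (2,1), (1,1), (0,1), (0,2), (0,3), (0,4)]
arrival = 42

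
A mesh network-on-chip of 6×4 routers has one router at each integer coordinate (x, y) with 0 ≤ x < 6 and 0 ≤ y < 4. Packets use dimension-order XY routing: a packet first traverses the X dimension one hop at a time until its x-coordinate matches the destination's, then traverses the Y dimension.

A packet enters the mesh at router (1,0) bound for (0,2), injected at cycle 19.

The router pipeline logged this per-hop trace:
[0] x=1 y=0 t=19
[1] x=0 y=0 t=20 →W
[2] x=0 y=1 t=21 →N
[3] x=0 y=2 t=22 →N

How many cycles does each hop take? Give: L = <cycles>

Δcyc across hop 0→1: 20 − 19 = 1.
That increment is L by definition: L = 1.

L = 1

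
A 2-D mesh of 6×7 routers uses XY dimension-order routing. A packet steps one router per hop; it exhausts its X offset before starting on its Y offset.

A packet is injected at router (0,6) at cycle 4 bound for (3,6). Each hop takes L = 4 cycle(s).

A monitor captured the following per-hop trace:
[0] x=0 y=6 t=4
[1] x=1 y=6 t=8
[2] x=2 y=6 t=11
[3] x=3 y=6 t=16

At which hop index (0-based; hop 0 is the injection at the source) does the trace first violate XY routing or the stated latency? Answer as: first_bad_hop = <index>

first_bad_hop = 2

hop 1: step (+1,+0), +4 cyc — ok
hop 2: step (+1,+0), +3 cyc — BAD: Δcyc=3≠L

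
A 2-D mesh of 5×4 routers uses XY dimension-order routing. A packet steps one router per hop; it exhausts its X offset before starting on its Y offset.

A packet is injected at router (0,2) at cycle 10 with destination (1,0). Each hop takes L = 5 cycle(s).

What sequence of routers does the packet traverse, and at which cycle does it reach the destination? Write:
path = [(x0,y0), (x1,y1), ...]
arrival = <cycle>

#0 — 0,2 | c10
#1 — 1,2 | c15 | E
#2 — 1,1 | c20 | S
#3 — 1,0 | c25 | S

path = [(0,2), (1,2), (1,1), (1,0)]
arrival = 25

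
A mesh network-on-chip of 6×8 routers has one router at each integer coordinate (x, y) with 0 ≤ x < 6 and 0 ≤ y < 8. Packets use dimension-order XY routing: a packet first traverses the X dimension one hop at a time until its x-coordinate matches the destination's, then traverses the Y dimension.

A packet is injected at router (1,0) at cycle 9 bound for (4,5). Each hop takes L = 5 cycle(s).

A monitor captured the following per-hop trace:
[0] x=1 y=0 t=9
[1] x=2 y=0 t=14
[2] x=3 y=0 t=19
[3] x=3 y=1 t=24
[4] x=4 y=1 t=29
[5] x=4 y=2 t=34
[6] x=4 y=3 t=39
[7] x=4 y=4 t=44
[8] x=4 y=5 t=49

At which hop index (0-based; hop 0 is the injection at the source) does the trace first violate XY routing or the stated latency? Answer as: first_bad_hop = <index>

first_bad_hop = 3

check 1→ d=(1,0) cyc+5: ok
check 2→ d=(1,0) cyc+5: ok
check 3→ d=(0,1) cyc+5: BAD: Y-move but x=3≠4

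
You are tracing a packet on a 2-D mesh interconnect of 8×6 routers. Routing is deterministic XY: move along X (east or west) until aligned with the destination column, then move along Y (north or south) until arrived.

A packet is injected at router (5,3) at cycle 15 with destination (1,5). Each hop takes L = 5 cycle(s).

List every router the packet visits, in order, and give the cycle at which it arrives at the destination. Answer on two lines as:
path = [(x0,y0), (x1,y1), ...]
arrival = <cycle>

[0] x=5 y=3 t=15
[1] x=4 y=3 t=20 →W
[2] x=3 y=3 t=25 →W
[3] x=2 y=3 t=30 →W
[4] x=1 y=3 t=35 →W
[5] x=1 y=4 t=40 →N
[6] x=1 y=5 t=45 →N

path = [(5,3), (4,3), (3,3), (2,3), (1,3), (1,4), (1,5)]
arrival = 45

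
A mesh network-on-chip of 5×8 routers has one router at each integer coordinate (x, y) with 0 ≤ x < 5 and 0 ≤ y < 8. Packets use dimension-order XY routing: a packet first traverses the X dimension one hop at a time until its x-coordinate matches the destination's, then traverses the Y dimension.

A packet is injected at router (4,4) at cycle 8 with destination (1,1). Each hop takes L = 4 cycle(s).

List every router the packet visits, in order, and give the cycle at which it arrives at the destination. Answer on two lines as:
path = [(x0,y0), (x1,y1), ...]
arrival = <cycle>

path = [(4,4), (3,4), (2,4), (1,4), (1,3), (1,2), (1,1)]
arrival = 32

#0 — 4,4 | c8
#1 — 3,4 | c12 | W
#2 — 2,4 | c16 | W
#3 — 1,4 | c20 | W
#4 — 1,3 | c24 | S
#5 — 1,2 | c28 | S
#6 — 1,1 | c32 | S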